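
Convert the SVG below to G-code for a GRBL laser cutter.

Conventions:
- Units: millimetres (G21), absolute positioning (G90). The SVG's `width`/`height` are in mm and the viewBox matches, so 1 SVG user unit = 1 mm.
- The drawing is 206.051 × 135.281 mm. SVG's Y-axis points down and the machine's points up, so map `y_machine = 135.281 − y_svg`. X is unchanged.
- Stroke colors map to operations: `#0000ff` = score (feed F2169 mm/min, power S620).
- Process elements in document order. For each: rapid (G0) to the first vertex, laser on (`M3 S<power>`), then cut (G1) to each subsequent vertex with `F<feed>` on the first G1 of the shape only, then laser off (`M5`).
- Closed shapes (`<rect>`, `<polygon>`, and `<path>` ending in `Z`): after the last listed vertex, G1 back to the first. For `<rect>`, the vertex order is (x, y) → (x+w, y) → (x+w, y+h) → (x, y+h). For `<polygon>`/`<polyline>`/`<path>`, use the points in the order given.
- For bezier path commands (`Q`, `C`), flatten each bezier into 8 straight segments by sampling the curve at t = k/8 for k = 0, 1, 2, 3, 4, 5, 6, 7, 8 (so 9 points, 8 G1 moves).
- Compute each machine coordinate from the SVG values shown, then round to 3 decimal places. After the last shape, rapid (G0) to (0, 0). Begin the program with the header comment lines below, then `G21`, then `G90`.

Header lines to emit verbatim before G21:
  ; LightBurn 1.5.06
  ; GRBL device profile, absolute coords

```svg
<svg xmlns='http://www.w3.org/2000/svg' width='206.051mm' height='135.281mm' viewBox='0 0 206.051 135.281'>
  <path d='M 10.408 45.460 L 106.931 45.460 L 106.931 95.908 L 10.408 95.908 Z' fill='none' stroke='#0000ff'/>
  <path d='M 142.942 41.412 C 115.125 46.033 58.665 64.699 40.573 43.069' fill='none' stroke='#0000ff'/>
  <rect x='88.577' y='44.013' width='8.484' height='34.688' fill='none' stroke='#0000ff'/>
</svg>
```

; LightBurn 1.5.06
; GRBL device profile, absolute coords
G21
G90
G0 X10.408 Y89.821
M3 S620
G1 X106.931 Y89.821 F2169
G1 X106.931 Y39.373
G1 X10.408 Y39.373
G1 X10.408 Y89.821
M5
G0 X142.942 Y93.869
M3 S620
G1 X131.299 Y91.584 F2169
G1 X117.756 Y88.619
G1 X103.098 Y85.611
G1 X88.111 Y83.196
G1 X73.579 Y82.012
G1 X60.289 Y82.696
G1 X49.025 Y85.883
G1 X40.573 Y92.212
M5
G0 X88.577 Y91.268
M3 S620
G1 X97.061 Y91.268 F2169
G1 X97.061 Y56.580
G1 X88.577 Y56.580
G1 X88.577 Y91.268
M5
G0 X0.000 Y0.000

Since the viewBox matches the mm dimensions, user units are millimetres directly. The only transform is the Y-flip y_m = 135.281 − y_svg.

Shape 1 is a rectangle drawn with `<path>`. Its stroke #0000ff means score at S620, F2169. After flipping Y the toolpath is (10.408,89.821) → (106.931,89.821) → (106.931,39.373) → (10.408,39.373) → (10.408,89.821), returning to the start.

Shape 2 is a cubic bezier drawn with `<path>`. Its stroke #0000ff means score at S620, F2169. After flipping Y the toolpath is (142.942,93.869) → (131.299,91.584) → (117.756,88.619) → (103.098,85.611) → (88.111,83.196) → (73.579,82.012) → (60.289,82.696) → (49.025,85.883) → (40.573,92.212).

Shape 3 is a rectangle drawn with `<rect>`. Its stroke #0000ff means score at S620, F2169. After flipping Y the toolpath is (88.577,91.268) → (97.061,91.268) → (97.061,56.580) → (88.577,56.580) → (88.577,91.268), returning to the start.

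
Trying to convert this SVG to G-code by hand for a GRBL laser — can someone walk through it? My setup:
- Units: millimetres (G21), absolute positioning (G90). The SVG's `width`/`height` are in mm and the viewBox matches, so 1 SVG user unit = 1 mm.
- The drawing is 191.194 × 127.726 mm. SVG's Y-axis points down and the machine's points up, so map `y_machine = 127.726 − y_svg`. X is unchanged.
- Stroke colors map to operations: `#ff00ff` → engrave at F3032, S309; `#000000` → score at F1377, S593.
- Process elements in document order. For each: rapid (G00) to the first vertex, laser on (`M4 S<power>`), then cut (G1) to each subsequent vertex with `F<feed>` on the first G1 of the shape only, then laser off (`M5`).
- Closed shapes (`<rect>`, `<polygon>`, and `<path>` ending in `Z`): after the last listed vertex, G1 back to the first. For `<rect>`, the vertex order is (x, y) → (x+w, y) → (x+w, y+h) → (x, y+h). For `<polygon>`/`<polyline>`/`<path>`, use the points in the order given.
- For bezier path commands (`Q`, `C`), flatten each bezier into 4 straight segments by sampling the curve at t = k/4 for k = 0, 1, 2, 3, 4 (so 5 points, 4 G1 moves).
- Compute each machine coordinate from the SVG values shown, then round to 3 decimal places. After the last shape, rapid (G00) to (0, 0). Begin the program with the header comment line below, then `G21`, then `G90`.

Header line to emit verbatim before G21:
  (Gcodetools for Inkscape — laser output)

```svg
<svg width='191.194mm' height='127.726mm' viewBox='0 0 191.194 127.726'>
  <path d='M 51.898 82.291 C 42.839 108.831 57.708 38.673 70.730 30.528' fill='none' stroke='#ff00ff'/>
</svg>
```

(Gcodetools for Inkscape — laser output)
G21
G90
G00 X51.898 Y45.435
M4 S309
G1 X49.188 Y41.181 F3032
G1 X53.034 Y58.310
G1 X61.020 Y81.942
G1 X70.730 Y97.198
M5
G00 X0.000 Y0.000

viewBox `0 0 191.194 127.726` with mm width/height → 1 unit = 1 mm. Flip: y_m = 127.726 − y_svg.

**Shape 1** — `<path>` cubic bezier, stroke `#ff00ff` → engrave (S309, F3032). Control points (SVG): P0=(51.898,82.291), P1=(42.839,108.831), P2=(57.708,38.673), P3=(70.730,30.528); sampled at t=k/4. Machine vertices: (51.898,45.435) → (49.188,41.181) → (53.034,58.310) → (61.020,81.942) → (70.730,97.198). Open path.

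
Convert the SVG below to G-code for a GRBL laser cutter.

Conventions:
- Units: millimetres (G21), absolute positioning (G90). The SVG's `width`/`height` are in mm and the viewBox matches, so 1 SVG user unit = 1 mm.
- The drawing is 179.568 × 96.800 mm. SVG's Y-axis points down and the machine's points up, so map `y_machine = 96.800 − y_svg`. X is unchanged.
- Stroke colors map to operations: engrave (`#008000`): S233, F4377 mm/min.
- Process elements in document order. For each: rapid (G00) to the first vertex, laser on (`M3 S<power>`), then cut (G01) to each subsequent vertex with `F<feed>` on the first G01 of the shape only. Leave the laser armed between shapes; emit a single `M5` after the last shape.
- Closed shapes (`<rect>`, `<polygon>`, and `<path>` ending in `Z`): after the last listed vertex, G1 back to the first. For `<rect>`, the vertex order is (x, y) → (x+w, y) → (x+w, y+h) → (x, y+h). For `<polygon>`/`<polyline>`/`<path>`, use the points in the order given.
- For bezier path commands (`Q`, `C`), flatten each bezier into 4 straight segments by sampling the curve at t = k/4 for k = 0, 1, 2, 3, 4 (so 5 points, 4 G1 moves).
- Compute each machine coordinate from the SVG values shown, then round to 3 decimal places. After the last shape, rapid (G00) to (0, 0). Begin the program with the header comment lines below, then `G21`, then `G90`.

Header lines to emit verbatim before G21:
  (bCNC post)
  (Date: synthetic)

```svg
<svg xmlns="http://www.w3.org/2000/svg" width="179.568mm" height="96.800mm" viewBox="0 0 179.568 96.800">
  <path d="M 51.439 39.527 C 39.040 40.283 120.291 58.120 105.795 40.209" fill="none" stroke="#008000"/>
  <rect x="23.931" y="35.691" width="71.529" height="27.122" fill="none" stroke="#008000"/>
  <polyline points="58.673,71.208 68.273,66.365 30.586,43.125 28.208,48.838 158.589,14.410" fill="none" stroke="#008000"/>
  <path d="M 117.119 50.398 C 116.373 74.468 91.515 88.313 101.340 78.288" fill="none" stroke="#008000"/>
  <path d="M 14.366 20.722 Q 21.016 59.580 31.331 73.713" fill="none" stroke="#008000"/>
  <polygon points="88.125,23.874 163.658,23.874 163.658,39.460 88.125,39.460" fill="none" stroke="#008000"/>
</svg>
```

viewBox `0 0 179.568 96.800` with mm width/height → 1 unit = 1 mm. Flip: y_m = 96.800 − y_svg.

**Shape 1** — `<path>` cubic bezier, stroke `#008000` → engrave (S233, F4377). Control points (SVG): P0=(51.439,39.527), P1=(39.040,40.283), P2=(120.291,58.120), P3=(105.795,40.209); sampled at t=k/4. Machine vertices: (51.439,57.273) → (56.740,54.329) → (79.403,49.932) → (101.674,49.035) → (105.795,56.591). Open path.

**Shape 2** — `<rect>` rectangle, stroke `#008000` → engrave (S233, F4377). Machine vertices: (23.931,61.109) → (95.460,61.109) → (95.460,33.987) → (23.931,33.987) → (23.931,61.109). Closed: final G1 returns to the first vertex.

**Shape 3** — `<polyline>` open polyline, stroke `#008000` → engrave (S233, F4377). Machine vertices: (58.673,25.592) → (68.273,30.435) → (30.586,53.675) → (28.208,47.962) → (158.589,82.390). Open path.

**Shape 4** — `<path>` cubic bezier, stroke `#008000` → engrave (S233, F4377). Control points (SVG): P0=(117.119,50.398), P1=(116.373,74.468), P2=(91.515,88.313), P3=(101.340,78.288); sampled at t=k/4. Machine vertices: (117.119,46.402) → (112.957,30.480) → (105.265,19.671) → (99.556,15.256) → (101.340,18.512). Open path.

**Shape 5** — `<path>` quadratic bezier, stroke `#008000` → engrave (S233, F4377). Control points (SVG): P0=(14.366,20.722), P1=(21.016,59.580), P2=(31.331,73.713); sampled at t=k/4. Machine vertices: (14.366,76.078) → (17.920,58.194) → (21.932,43.401) → (26.403,31.699) → (31.331,23.087). Open path.

**Shape 6** — `<polygon>` rectangle, stroke `#008000` → engrave (S233, F4377). Machine vertices: (88.125,72.926) → (163.658,72.926) → (163.658,57.340) → (88.125,57.340) → (88.125,72.926). Closed: final G1 returns to the first vertex.

(bCNC post)
(Date: synthetic)
G21
G90
G00 X51.439 Y57.273
M3 S233
G01 X56.740 Y54.329 F4377
G01 X79.403 Y49.932
G01 X101.674 Y49.035
G01 X105.795 Y56.591
G00 X23.931 Y61.109
M3 S233
G01 X95.460 Y61.109 F4377
G01 X95.460 Y33.987
G01 X23.931 Y33.987
G01 X23.931 Y61.109
G00 X58.673 Y25.592
M3 S233
G01 X68.273 Y30.435 F4377
G01 X30.586 Y53.675
G01 X28.208 Y47.962
G01 X158.589 Y82.390
G00 X117.119 Y46.402
M3 S233
G01 X112.957 Y30.480 F4377
G01 X105.265 Y19.671
G01 X99.556 Y15.256
G01 X101.340 Y18.512
G00 X14.366 Y76.078
M3 S233
G01 X17.920 Y58.194 F4377
G01 X21.932 Y43.401
G01 X26.403 Y31.699
G01 X31.331 Y23.087
G00 X88.125 Y72.926
M3 S233
G01 X163.658 Y72.926 F4377
G01 X163.658 Y57.340
G01 X88.125 Y57.340
G01 X88.125 Y72.926
M5
G00 X0.000 Y0.000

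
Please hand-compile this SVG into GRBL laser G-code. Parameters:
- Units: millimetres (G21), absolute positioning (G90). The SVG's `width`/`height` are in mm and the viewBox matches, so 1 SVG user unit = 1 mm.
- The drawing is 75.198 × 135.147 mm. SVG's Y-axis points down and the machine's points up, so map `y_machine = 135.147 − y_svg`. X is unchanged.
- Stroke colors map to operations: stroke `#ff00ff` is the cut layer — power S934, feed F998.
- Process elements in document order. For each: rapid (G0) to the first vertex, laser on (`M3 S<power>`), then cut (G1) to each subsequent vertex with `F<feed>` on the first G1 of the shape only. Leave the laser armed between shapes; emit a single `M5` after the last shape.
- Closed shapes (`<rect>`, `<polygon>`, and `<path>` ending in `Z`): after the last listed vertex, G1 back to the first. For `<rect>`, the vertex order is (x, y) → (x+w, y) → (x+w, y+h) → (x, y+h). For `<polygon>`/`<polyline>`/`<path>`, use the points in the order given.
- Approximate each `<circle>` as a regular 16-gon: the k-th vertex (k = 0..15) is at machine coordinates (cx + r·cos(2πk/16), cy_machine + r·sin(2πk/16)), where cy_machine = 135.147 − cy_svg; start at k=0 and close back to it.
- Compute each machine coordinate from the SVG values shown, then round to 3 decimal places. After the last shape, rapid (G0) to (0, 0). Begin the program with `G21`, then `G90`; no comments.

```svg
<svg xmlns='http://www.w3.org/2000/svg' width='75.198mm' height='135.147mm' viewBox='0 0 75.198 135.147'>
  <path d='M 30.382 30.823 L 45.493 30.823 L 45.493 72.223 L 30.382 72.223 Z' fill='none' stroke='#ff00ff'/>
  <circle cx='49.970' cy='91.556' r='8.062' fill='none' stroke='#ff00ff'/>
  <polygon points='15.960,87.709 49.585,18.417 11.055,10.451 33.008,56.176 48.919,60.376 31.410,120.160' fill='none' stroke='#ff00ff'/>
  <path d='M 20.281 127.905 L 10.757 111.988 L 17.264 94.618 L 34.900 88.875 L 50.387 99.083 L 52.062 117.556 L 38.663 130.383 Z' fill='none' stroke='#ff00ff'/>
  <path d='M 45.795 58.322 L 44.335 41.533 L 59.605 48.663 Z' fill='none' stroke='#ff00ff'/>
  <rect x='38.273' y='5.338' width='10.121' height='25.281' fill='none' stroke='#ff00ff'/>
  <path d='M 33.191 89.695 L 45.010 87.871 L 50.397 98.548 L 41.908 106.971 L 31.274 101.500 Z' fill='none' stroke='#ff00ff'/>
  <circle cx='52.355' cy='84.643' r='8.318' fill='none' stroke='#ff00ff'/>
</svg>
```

viewBox `0 0 75.198 135.147` with mm width/height → 1 unit = 1 mm. Flip: y_m = 135.147 − y_svg.

**Shape 1** — `<path>` rectangle, stroke `#ff00ff` → cut (S934, F998). Machine vertices: (30.382,104.324) → (45.493,104.324) → (45.493,62.924) → (30.382,62.924) → (30.382,104.324). Closed: final G1 returns to the first vertex.

**Shape 2** — `<circle>` circle, stroke `#ff00ff` → cut (S934, F998). Machine vertices: (58.032,43.591) → (57.418,46.676) → (55.671,49.292) → (53.055,51.039) → (49.970,51.653) → (46.885,51.039) → (44.269,49.292) → (42.522,46.676) → (41.908,43.591) → (42.522,40.506) → (44.269,37.890) → (46.885,36.143) → (49.970,35.529) → (53.055,36.143) → (55.671,37.890) → (57.418,40.506) → (58.032,43.591). Closed: final G1 returns to the first vertex.

**Shape 3** — `<polygon>` closed polygon, stroke `#ff00ff` → cut (S934, F998). Machine vertices: (15.960,47.438) → (49.585,116.730) → (11.055,124.696) → (33.008,78.971) → (48.919,74.771) → (31.410,14.987) → (15.960,47.438). Closed: final G1 returns to the first vertex.

**Shape 4** — `<path>` regular polygon, stroke `#ff00ff` → cut (S934, F998). Machine vertices: (20.281,7.242) → (10.757,23.159) → (17.264,40.529) → (34.900,46.272) → (50.387,36.064) → (52.062,17.591) → (38.663,4.764) → (20.281,7.242). Closed: final G1 returns to the first vertex.

**Shape 5** — `<path>` regular polygon, stroke `#ff00ff` → cut (S934, F998). Machine vertices: (45.795,76.825) → (44.335,93.614) → (59.605,86.484) → (45.795,76.825). Closed: final G1 returns to the first vertex.

**Shape 6** — `<rect>` rectangle, stroke `#ff00ff` → cut (S934, F998). Machine vertices: (38.273,129.809) → (48.394,129.809) → (48.394,104.528) → (38.273,104.528) → (38.273,129.809). Closed: final G1 returns to the first vertex.

**Shape 7** — `<path>` regular polygon, stroke `#ff00ff` → cut (S934, F998). Machine vertices: (33.191,45.452) → (45.010,47.276) → (50.397,36.599) → (41.908,28.176) → (31.274,33.647) → (33.191,45.452). Closed: final G1 returns to the first vertex.

**Shape 8** — `<circle>` circle, stroke `#ff00ff` → cut (S934, F998). Machine vertices: (60.673,50.504) → (60.040,53.687) → (58.237,56.386) → (55.538,58.189) → (52.355,58.822) → (49.172,58.189) → (46.473,56.386) → (44.670,53.687) → (44.037,50.504) → (44.670,47.321) → (46.473,44.622) → (49.172,42.819) → (52.355,42.186) → (55.538,42.819) → (58.237,44.622) → (60.040,47.321) → (60.673,50.504). Closed: final G1 returns to the first vertex.

G21
G90
G0 X30.382 Y104.324
M3 S934
G1 X45.493 Y104.324 F998
G1 X45.493 Y62.924
G1 X30.382 Y62.924
G1 X30.382 Y104.324
G0 X58.032 Y43.591
M3 S934
G1 X57.418 Y46.676 F998
G1 X55.671 Y49.292
G1 X53.055 Y51.039
G1 X49.970 Y51.653
G1 X46.885 Y51.039
G1 X44.269 Y49.292
G1 X42.522 Y46.676
G1 X41.908 Y43.591
G1 X42.522 Y40.506
G1 X44.269 Y37.890
G1 X46.885 Y36.143
G1 X49.970 Y35.529
G1 X53.055 Y36.143
G1 X55.671 Y37.890
G1 X57.418 Y40.506
G1 X58.032 Y43.591
G0 X15.960 Y47.438
M3 S934
G1 X49.585 Y116.730 F998
G1 X11.055 Y124.696
G1 X33.008 Y78.971
G1 X48.919 Y74.771
G1 X31.410 Y14.987
G1 X15.960 Y47.438
G0 X20.281 Y7.242
M3 S934
G1 X10.757 Y23.159 F998
G1 X17.264 Y40.529
G1 X34.900 Y46.272
G1 X50.387 Y36.064
G1 X52.062 Y17.591
G1 X38.663 Y4.764
G1 X20.281 Y7.242
G0 X45.795 Y76.825
M3 S934
G1 X44.335 Y93.614 F998
G1 X59.605 Y86.484
G1 X45.795 Y76.825
G0 X38.273 Y129.809
M3 S934
G1 X48.394 Y129.809 F998
G1 X48.394 Y104.528
G1 X38.273 Y104.528
G1 X38.273 Y129.809
G0 X33.191 Y45.452
M3 S934
G1 X45.010 Y47.276 F998
G1 X50.397 Y36.599
G1 X41.908 Y28.176
G1 X31.274 Y33.647
G1 X33.191 Y45.452
G0 X60.673 Y50.504
M3 S934
G1 X60.040 Y53.687 F998
G1 X58.237 Y56.386
G1 X55.538 Y58.189
G1 X52.355 Y58.822
G1 X49.172 Y58.189
G1 X46.473 Y56.386
G1 X44.670 Y53.687
G1 X44.037 Y50.504
G1 X44.670 Y47.321
G1 X46.473 Y44.622
G1 X49.172 Y42.819
G1 X52.355 Y42.186
G1 X55.538 Y42.819
G1 X58.237 Y44.622
G1 X60.040 Y47.321
G1 X60.673 Y50.504
M5
G0 X0.000 Y0.000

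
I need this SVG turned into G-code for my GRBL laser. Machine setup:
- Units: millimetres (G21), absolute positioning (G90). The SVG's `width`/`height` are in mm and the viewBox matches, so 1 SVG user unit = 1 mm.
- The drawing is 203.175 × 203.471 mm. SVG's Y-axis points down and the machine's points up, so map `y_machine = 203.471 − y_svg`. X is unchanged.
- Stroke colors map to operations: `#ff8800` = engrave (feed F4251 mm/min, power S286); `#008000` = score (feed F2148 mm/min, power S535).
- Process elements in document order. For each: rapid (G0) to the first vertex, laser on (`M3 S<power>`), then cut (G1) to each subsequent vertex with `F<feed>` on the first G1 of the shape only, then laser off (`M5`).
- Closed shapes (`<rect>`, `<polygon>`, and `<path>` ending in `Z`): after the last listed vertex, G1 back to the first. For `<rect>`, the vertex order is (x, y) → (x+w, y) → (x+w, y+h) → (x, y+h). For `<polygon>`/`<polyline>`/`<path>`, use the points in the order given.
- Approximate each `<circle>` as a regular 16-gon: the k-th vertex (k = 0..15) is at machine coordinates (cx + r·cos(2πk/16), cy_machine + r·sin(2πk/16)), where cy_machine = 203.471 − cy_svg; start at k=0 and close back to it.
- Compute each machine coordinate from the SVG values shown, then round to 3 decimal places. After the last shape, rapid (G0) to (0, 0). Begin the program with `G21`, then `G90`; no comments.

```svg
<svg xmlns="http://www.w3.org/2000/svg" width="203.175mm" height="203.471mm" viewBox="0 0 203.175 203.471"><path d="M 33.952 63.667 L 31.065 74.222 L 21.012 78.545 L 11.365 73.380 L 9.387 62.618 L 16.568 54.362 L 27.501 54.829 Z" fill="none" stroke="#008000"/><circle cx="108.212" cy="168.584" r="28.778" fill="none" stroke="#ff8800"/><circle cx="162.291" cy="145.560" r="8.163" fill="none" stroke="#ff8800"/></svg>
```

viewBox `0 0 203.175 203.471` with mm width/height → 1 unit = 1 mm. Flip: y_m = 203.471 − y_svg.

**Shape 1** — `<path>` regular polygon, stroke `#008000` → score (S535, F2148). Machine vertices: (33.952,139.804) → (31.065,129.249) → (21.012,124.926) → (11.365,130.091) → (9.387,140.853) → (16.568,149.109) → (27.501,148.642) → (33.952,139.804). Closed: final G1 returns to the first vertex.

**Shape 2** — `<circle>` circle, stroke `#ff8800` → engrave (S286, F4251). Machine vertices: (136.990,34.887) → (134.799,45.900) → (128.561,55.236) → (119.225,61.474) → (108.212,63.665) → (97.199,61.474) → (87.863,55.236) → (81.625,45.900) → (79.434,34.887) → (81.625,23.874) → (87.863,14.538) → (97.199,8.300) → (108.212,6.109) → (119.225,8.300) → (128.561,14.538) → (134.799,23.874) → (136.990,34.887). Closed: final G1 returns to the first vertex.

**Shape 3** — `<circle>` circle, stroke `#ff8800` → engrave (S286, F4251). Machine vertices: (170.454,57.911) → (169.833,61.035) → (168.063,63.683) → (165.415,65.453) → (162.291,66.074) → (159.167,65.453) → (156.519,63.683) → (154.749,61.035) → (154.128,57.911) → (154.749,54.787) → (156.519,52.139) → (159.167,50.369) → (162.291,49.748) → (165.415,50.369) → (168.063,52.139) → (169.833,54.787) → (170.454,57.911). Closed: final G1 returns to the first vertex.

G21
G90
G0 X33.952 Y139.804
M3 S535
G1 X31.065 Y129.249 F2148
G1 X21.012 Y124.926
G1 X11.365 Y130.091
G1 X9.387 Y140.853
G1 X16.568 Y149.109
G1 X27.501 Y148.642
G1 X33.952 Y139.804
M5
G0 X136.990 Y34.887
M3 S286
G1 X134.799 Y45.900 F4251
G1 X128.561 Y55.236
G1 X119.225 Y61.474
G1 X108.212 Y63.665
G1 X97.199 Y61.474
G1 X87.863 Y55.236
G1 X81.625 Y45.900
G1 X79.434 Y34.887
G1 X81.625 Y23.874
G1 X87.863 Y14.538
G1 X97.199 Y8.300
G1 X108.212 Y6.109
G1 X119.225 Y8.300
G1 X128.561 Y14.538
G1 X134.799 Y23.874
G1 X136.990 Y34.887
M5
G0 X170.454 Y57.911
M3 S286
G1 X169.833 Y61.035 F4251
G1 X168.063 Y63.683
G1 X165.415 Y65.453
G1 X162.291 Y66.074
G1 X159.167 Y65.453
G1 X156.519 Y63.683
G1 X154.749 Y61.035
G1 X154.128 Y57.911
G1 X154.749 Y54.787
G1 X156.519 Y52.139
G1 X159.167 Y50.369
G1 X162.291 Y49.748
G1 X165.415 Y50.369
G1 X168.063 Y52.139
G1 X169.833 Y54.787
G1 X170.454 Y57.911
M5
G0 X0.000 Y0.000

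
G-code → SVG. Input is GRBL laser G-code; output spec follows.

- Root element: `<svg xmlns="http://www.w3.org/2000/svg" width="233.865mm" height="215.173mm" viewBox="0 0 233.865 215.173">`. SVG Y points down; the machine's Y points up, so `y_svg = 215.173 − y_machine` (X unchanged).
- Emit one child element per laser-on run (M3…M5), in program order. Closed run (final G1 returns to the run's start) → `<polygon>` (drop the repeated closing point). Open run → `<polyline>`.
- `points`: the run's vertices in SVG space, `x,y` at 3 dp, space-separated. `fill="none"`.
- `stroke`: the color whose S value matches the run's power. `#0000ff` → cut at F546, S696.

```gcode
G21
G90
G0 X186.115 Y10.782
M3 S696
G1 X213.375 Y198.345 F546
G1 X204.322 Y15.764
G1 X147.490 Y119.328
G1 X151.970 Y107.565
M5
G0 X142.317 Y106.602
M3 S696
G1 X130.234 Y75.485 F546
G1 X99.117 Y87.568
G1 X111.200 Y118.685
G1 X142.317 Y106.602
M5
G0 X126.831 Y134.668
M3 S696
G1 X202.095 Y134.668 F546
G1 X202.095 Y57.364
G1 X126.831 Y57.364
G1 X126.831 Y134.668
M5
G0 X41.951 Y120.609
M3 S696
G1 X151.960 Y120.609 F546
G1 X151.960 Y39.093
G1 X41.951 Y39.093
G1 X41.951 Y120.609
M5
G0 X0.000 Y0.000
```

Each laser-on run becomes one SVG element. Flip Y back into SVG space with y_svg = 215.173 − y_machine. Every run uses S696, so all elements get stroke `#0000ff` (cut).

Run 1: The run is open, so emit a `<polyline>` with points (Y-flipped): 186.115,204.391 213.375,16.828 204.322,199.409 147.490,95.845 151.970,107.608.

Run 2: The run returns to its start, so emit a `<polygon>` with points (Y-flipped): 142.317,108.571 130.234,139.688 99.117,127.605 111.200,96.488.

Run 3: The run returns to its start, so emit a `<polygon>` with points (Y-flipped): 126.831,80.505 202.095,80.505 202.095,157.809 126.831,157.809.

Run 4: The run returns to its start, so emit a `<polygon>` with points (Y-flipped): 41.951,94.564 151.960,94.564 151.960,176.080 41.951,176.080.

<svg xmlns="http://www.w3.org/2000/svg" width="233.865mm" height="215.173mm" viewBox="0 0 233.865 215.173">
  <polyline points="186.115,204.391 213.375,16.828 204.322,199.409 147.490,95.845 151.970,107.608" fill="none" stroke="#0000ff"/>
  <polygon points="142.317,108.571 130.234,139.688 99.117,127.605 111.200,96.488" fill="none" stroke="#0000ff"/>
  <polygon points="126.831,80.505 202.095,80.505 202.095,157.809 126.831,157.809" fill="none" stroke="#0000ff"/>
  <polygon points="41.951,94.564 151.960,94.564 151.960,176.080 41.951,176.080" fill="none" stroke="#0000ff"/>
</svg>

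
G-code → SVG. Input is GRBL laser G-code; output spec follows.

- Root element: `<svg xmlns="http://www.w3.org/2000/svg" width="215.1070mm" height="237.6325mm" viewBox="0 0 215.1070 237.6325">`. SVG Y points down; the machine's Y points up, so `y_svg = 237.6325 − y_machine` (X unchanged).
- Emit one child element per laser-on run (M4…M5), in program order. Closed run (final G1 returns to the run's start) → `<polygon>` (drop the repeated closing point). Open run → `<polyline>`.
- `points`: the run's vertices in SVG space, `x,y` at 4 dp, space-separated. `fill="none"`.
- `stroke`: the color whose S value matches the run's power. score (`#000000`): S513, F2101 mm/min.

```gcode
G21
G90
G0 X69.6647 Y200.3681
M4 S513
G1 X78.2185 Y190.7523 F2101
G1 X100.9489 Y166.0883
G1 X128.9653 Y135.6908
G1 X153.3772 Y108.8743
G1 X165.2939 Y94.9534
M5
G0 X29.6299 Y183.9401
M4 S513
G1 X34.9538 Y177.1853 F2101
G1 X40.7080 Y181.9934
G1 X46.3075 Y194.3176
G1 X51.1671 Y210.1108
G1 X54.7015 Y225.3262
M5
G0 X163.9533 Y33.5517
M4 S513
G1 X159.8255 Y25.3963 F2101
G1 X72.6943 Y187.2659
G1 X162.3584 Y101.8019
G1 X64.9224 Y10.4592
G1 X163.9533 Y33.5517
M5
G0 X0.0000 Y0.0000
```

<svg xmlns="http://www.w3.org/2000/svg" width="215.1070mm" height="237.6325mm" viewBox="0 0 215.1070 237.6325">
  <polyline points="69.6647,37.2644 78.2185,46.8802 100.9489,71.5442 128.9653,101.9417 153.3772,128.7582 165.2939,142.6791" fill="none" stroke="#000000"/>
  <polyline points="29.6299,53.6924 34.9538,60.4472 40.7080,55.6391 46.3075,43.3149 51.1671,27.5217 54.7015,12.3063" fill="none" stroke="#000000"/>
  <polygon points="163.9533,204.0808 159.8255,212.2362 72.6943,50.3666 162.3584,135.8306 64.9224,227.1733" fill="none" stroke="#000000"/>
</svg>

y_svg = 237.6325 − y_m. Every run uses S513, so all elements get stroke `#000000` (score).

[1] open run; points: 69.6647,37.2644 78.2185,46.8802 100.9489,71.5442 128.9653,101.9417 153.3772,128.7582 165.2939,142.6791

[2] open run; points: 29.6299,53.6924 34.9538,60.4472 40.7080,55.6391 46.3075,43.3149 51.1671,27.5217 54.7015,12.3063

[3] closed run; points: 163.9533,204.0808 159.8255,212.2362 72.6943,50.3666 162.3584,135.8306 64.9224,227.1733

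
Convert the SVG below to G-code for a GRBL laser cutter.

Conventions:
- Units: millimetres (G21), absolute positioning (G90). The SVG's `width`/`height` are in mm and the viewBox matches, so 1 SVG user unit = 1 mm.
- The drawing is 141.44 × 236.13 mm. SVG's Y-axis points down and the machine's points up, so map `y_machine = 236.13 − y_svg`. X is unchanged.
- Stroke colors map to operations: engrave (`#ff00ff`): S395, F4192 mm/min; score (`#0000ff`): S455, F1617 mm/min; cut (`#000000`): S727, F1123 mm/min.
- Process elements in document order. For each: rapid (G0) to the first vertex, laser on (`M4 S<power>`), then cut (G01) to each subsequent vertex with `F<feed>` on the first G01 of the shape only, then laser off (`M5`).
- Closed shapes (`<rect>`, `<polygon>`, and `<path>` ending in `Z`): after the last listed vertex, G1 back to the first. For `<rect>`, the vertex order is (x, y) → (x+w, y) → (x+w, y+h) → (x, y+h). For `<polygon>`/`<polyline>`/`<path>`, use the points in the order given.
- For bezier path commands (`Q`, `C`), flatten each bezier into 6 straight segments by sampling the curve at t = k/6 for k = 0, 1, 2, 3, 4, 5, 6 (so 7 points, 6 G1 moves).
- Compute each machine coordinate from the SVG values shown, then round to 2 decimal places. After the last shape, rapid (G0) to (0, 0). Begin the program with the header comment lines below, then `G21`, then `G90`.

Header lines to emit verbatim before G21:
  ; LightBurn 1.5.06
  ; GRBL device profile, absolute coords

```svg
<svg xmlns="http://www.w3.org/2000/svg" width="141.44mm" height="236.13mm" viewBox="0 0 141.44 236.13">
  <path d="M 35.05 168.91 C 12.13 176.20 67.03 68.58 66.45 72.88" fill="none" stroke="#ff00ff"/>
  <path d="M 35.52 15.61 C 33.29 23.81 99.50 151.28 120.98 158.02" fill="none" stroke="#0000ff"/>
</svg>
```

; LightBurn 1.5.06
; GRBL device profile, absolute coords
G21
G90
G0 X35.05 Y67.22
M4 S395
G01 X29.46 Y72.10 F4192
G01 X33.13 Y89.83
G01 X42.37 Y114.11
G01 X53.47 Y138.64
G01 X62.73 Y157.12
G01 X66.45 Y163.25
M5
G0 X35.52 Y220.52
M4 S455
G01 X39.58 Y207.59 F1617
G01 X51.91 Y181.45
G01 X69.36 Y148.77
G01 X88.78 Y116.20
G01 X107.04 Y90.43
G01 X120.98 Y78.11
M5
G0 X0.00 Y0.00

viewBox `0 0 141.44 236.13` with mm width/height → 1 unit = 1 mm. Flip: y_m = 236.13 − y_svg.

**Shape 1** — `<path>` cubic bezier, stroke `#ff00ff` → engrave (S395, F4192). Control points (SVG): P0=(35.05,168.91), P1=(12.13,176.20), P2=(67.03,68.58), P3=(66.45,72.88); sampled at t=k/6. Machine vertices: (35.05,67.22) → (29.46,72.10) → (33.13,89.83) → (42.37,114.11) → (53.47,138.64) → (62.73,157.12) → (66.45,163.25). Open path.

**Shape 2** — `<path>` cubic bezier, stroke `#0000ff` → score (S455, F1617). Control points (SVG): P0=(35.52,15.61), P1=(33.29,23.81), P2=(99.50,151.28), P3=(120.98,158.02); sampled at t=k/6. Machine vertices: (35.52,220.52) → (39.58,207.59) → (51.91,181.45) → (69.36,148.77) → (88.78,116.20) → (107.04,90.43) → (120.98,78.11). Open path.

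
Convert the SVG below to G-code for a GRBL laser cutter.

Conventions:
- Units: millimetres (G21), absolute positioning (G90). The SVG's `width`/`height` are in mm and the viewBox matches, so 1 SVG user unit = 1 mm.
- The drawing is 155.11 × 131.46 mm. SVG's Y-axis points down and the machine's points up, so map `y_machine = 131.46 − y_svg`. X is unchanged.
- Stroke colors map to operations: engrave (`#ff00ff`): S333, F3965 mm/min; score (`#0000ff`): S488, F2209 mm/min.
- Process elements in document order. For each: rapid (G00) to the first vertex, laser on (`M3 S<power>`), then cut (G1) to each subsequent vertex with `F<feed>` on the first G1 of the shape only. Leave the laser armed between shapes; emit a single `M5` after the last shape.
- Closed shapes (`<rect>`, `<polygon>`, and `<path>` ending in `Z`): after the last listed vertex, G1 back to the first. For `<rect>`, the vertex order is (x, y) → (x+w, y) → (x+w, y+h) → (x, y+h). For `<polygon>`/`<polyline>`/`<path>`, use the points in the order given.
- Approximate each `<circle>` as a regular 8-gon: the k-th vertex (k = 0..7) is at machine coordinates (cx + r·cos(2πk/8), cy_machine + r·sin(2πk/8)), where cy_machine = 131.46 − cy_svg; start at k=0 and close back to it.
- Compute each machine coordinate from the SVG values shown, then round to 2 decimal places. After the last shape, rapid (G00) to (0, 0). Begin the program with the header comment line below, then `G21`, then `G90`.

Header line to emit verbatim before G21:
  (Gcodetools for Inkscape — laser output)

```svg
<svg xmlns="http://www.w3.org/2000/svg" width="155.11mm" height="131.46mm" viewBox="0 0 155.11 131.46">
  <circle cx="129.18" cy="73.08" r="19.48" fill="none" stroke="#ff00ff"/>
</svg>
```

1 u = 1 mm; y_m = 131.46 − y.

[1] `<circle>` circle, #ff00ff→engrave S333 F3965: (148.66,58.38) → (142.95,72.15) → (129.18,77.86) → (115.41,72.15) → (109.70,58.38) → (115.41,44.61) → (129.18,38.90) → (142.95,44.61) → (148.66,58.38) (closed)

(Gcodetools for Inkscape — laser output)
G21
G90
G00 X148.66 Y58.38
M3 S333
G1 X142.95 Y72.15 F3965
G1 X129.18 Y77.86
G1 X115.41 Y72.15
G1 X109.70 Y58.38
G1 X115.41 Y44.61
G1 X129.18 Y38.90
G1 X142.95 Y44.61
G1 X148.66 Y58.38
M5
G00 X0.00 Y0.00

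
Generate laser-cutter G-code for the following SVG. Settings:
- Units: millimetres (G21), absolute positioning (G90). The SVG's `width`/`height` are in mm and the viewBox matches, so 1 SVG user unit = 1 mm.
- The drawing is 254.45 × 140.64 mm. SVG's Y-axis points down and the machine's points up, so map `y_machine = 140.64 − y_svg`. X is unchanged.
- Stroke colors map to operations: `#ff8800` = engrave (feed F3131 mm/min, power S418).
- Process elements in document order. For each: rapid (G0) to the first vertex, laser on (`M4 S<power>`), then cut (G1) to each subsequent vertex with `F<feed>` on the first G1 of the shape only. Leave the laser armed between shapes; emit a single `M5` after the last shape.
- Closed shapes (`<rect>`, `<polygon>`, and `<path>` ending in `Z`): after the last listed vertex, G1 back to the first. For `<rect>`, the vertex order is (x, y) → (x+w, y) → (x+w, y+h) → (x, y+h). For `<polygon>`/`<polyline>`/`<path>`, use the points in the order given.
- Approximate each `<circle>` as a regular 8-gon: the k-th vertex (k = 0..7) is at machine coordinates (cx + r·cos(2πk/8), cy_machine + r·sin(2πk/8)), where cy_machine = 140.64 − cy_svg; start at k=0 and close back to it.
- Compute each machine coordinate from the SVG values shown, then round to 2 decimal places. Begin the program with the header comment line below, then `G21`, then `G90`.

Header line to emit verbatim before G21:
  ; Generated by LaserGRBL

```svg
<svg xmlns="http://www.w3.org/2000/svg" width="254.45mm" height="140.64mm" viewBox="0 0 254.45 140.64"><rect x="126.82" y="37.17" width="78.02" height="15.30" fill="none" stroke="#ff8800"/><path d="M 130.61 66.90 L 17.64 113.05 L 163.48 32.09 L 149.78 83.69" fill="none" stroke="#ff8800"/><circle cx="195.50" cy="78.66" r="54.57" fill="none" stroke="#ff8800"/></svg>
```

; Generated by LaserGRBL
G21
G90
G0 X126.82 Y103.47
M4 S418
G1 X204.84 Y103.47 F3131
G1 X204.84 Y88.17
G1 X126.82 Y88.17
G1 X126.82 Y103.47
G0 X130.61 Y73.74
M4 S418
G1 X17.64 Y27.59 F3131
G1 X163.48 Y108.55
G1 X149.78 Y56.95
G0 X250.07 Y61.98
M4 S418
G1 X234.09 Y100.57 F3131
G1 X195.50 Y116.55
G1 X156.91 Y100.57
G1 X140.93 Y61.98
G1 X156.91 Y23.39
G1 X195.50 Y7.41
G1 X234.09 Y23.39
G1 X250.07 Y61.98
M5

Since the viewBox matches the mm dimensions, user units are millimetres directly. The only transform is the Y-flip y_m = 140.64 − y_svg.

Shape 1 is a rectangle drawn with `<rect>`. Its stroke #ff8800 means engrave at S418, F3131. After flipping Y the toolpath is (126.82,103.47) → (204.84,103.47) → (204.84,88.17) → (126.82,88.17) → (126.82,103.47), returning to the start.

Shape 2 is a open polyline drawn with `<path>`. Its stroke #ff8800 means engrave at S418, F3131. After flipping Y the toolpath is (130.61,73.74) → (17.64,27.59) → (163.48,108.55) → (149.78,56.95).

Shape 3 is a circle drawn with `<circle>`. Its stroke #ff8800 means engrave at S418, F3131. After flipping Y the toolpath is (250.07,61.98) → (234.09,100.57) → (195.50,116.55) → (156.91,100.57) → (140.93,61.98) → (156.91,23.39) → (195.50,7.41) → (234.09,23.39) → (250.07,61.98), returning to the start.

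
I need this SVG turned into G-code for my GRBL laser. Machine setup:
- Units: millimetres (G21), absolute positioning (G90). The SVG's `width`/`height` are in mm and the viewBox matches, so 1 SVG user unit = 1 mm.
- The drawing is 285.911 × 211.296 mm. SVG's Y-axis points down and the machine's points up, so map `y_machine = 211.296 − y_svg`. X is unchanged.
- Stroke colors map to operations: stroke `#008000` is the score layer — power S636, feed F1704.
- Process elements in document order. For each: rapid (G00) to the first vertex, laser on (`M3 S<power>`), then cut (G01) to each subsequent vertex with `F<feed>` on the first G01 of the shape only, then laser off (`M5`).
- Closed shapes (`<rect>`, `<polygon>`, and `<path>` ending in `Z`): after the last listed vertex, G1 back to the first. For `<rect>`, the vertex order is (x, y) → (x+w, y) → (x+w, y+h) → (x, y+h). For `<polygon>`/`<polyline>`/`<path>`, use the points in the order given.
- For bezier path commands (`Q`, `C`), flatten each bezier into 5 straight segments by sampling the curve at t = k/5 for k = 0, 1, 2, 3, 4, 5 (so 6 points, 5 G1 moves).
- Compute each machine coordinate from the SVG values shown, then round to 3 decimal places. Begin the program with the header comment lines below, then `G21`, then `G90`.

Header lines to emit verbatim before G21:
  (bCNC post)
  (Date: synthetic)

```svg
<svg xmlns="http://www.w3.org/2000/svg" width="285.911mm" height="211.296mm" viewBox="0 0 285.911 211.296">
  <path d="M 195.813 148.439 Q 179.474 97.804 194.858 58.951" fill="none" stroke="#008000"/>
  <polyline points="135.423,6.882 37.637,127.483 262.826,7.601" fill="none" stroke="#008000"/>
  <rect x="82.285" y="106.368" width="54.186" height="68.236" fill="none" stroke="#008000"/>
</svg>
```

viewBox `0 0 285.911 211.296` with mm width/height → 1 unit = 1 mm. Flip: y_m = 211.296 − y_svg.

**Shape 1** — `<path>` quadratic bezier, stroke `#008000` → score (S636, F1704). Control points (SVG): P0=(195.813,148.439), P1=(179.474,97.804), P2=(194.858,58.951); sampled at t=k/5. Machine vertices: (195.813,62.857) → (190.546,82.640) → (187.817,101.480) → (187.626,119.377) → (189.973,136.333) → (194.858,152.345). Open path.

**Shape 2** — `<polyline>` open polyline, stroke `#008000` → score (S636, F1704). Machine vertices: (135.423,204.414) → (37.637,83.813) → (262.826,203.695). Open path.

**Shape 3** — `<rect>` rectangle, stroke `#008000` → score (S636, F1704). Machine vertices: (82.285,104.928) → (136.471,104.928) → (136.471,36.692) → (82.285,36.692) → (82.285,104.928). Closed: final G1 returns to the first vertex.

(bCNC post)
(Date: synthetic)
G21
G90
G00 X195.813 Y62.857
M3 S636
G01 X190.546 Y82.640 F1704
G01 X187.817 Y101.480
G01 X187.626 Y119.377
G01 X189.973 Y136.333
G01 X194.858 Y152.345
M5
G00 X135.423 Y204.414
M3 S636
G01 X37.637 Y83.813 F1704
G01 X262.826 Y203.695
M5
G00 X82.285 Y104.928
M3 S636
G01 X136.471 Y104.928 F1704
G01 X136.471 Y36.692
G01 X82.285 Y36.692
G01 X82.285 Y104.928
M5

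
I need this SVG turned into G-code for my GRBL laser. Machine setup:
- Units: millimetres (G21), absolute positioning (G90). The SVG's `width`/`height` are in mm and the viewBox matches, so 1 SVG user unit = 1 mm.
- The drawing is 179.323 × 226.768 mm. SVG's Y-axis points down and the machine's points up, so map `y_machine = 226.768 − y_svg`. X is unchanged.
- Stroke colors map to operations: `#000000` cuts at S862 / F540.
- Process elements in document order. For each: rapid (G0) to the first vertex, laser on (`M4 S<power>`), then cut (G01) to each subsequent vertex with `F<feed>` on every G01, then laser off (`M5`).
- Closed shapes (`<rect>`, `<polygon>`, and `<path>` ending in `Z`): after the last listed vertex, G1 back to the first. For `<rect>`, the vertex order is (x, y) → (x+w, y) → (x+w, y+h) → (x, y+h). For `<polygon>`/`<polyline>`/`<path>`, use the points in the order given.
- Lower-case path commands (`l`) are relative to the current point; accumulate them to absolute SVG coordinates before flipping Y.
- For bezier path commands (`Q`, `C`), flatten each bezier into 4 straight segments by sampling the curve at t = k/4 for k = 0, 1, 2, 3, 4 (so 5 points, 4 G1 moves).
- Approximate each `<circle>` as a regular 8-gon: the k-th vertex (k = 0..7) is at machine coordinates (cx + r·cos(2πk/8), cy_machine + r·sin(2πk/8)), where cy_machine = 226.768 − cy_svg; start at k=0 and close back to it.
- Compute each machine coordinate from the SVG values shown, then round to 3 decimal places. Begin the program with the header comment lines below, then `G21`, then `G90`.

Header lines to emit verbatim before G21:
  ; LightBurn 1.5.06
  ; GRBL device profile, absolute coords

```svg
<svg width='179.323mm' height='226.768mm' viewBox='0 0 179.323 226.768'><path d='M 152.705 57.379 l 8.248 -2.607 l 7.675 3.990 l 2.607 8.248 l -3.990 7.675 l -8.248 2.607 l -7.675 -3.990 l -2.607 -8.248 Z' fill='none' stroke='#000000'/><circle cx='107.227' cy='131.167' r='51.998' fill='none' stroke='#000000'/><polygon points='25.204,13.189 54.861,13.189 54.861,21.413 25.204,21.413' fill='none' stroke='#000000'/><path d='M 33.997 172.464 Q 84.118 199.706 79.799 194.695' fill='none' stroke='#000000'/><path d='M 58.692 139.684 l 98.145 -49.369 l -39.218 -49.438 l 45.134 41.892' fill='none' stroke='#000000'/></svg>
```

1 u = 1 mm; y_m = 226.768 − y.

[1] `<path>` regular polygon, #000000→cut S862 F540: (152.705,169.389) → (160.953,171.996) → (168.628,168.006) → (171.235,159.758) → (167.245,152.083) → (158.997,149.476) → (151.322,153.466) → (148.715,161.714) → (152.705,169.389) (closed)

[2] `<circle>` circle, #000000→cut S862 F540: (159.225,95.601) → (143.995,132.369) → (107.227,147.599) → (70.459,132.369) → (55.229,95.601) → (70.459,58.833) → (107.227,43.603) → (143.995,58.833) → (159.225,95.601) (closed)

[3] `<polygon>` rectangle, #000000→cut S862 F540: (25.204,213.579) → (54.861,213.579) → (54.861,205.355) → (25.204,205.355) → (25.204,213.579) (closed)

[4] `<path>` quadratic bezier, #000000→cut S862 F540: (33.997,54.304) → (55.655,42.699) → (70.508,35.125) → (78.556,31.583) → (79.799,32.073)

[5] `<path>` open polyline, #000000→cut S862 F540: (58.692,87.084) → (156.837,136.453) → (117.619,185.891) → (162.753,143.999)

; LightBurn 1.5.06
; GRBL device profile, absolute coords
G21
G90
G0 X152.705 Y169.389
M4 S862
G01 X160.953 Y171.996 F540
G01 X168.628 Y168.006 F540
G01 X171.235 Y159.758 F540
G01 X167.245 Y152.083 F540
G01 X158.997 Y149.476 F540
G01 X151.322 Y153.466 F540
G01 X148.715 Y161.714 F540
G01 X152.705 Y169.389 F540
M5
G0 X159.225 Y95.601
M4 S862
G01 X143.995 Y132.369 F540
G01 X107.227 Y147.599 F540
G01 X70.459 Y132.369 F540
G01 X55.229 Y95.601 F540
G01 X70.459 Y58.833 F540
G01 X107.227 Y43.603 F540
G01 X143.995 Y58.833 F540
G01 X159.225 Y95.601 F540
M5
G0 X25.204 Y213.579
M4 S862
G01 X54.861 Y213.579 F540
G01 X54.861 Y205.355 F540
G01 X25.204 Y205.355 F540
G01 X25.204 Y213.579 F540
M5
G0 X33.997 Y54.304
M4 S862
G01 X55.655 Y42.699 F540
G01 X70.508 Y35.125 F540
G01 X78.556 Y31.583 F540
G01 X79.799 Y32.073 F540
M5
G0 X58.692 Y87.084
M4 S862
G01 X156.837 Y136.453 F540
G01 X117.619 Y185.891 F540
G01 X162.753 Y143.999 F540
M5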